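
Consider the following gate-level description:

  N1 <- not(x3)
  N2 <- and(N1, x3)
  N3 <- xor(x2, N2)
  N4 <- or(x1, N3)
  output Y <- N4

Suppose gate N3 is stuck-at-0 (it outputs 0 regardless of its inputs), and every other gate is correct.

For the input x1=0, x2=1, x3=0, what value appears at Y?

Propagate with N3 forced: N1=1, N2=0, N3=0 [stuck-at-0], N4=0.
So Y = 0. (Without the fault it would be 1.)

0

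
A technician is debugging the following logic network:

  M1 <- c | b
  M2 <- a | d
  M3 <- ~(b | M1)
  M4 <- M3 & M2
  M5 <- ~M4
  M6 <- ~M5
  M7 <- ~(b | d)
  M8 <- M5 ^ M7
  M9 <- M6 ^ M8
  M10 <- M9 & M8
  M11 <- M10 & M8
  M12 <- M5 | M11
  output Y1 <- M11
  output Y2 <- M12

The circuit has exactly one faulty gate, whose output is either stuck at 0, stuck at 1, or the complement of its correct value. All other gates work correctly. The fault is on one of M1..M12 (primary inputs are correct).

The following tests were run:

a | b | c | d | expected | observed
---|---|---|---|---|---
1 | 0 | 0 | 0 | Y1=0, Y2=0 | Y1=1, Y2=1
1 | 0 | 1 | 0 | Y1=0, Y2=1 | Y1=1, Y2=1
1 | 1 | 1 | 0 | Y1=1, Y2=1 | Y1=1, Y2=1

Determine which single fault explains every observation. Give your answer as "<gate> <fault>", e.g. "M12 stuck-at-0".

Fault-free values for test 1 (a=1, b=0, c=0, d=0): M1=0, M2=1, M3=1, M4=1, M5=0, M6=1, M7=1, M8=1, M9=0, M10=0, M11=0, M12=0, giving Y1=0, Y2=0. Observed Y1=1, Y2=1.
Test 1: faults giving observed Y1=1, Y2=1 are {M6 stuck-at-0, M6 inverted output, M9 stuck-at-1, M9 inverted output, M10 stuck-at-1, M10 inverted output, M11 stuck-at-1, M11 inverted output}.
Test 2 (a=1, b=0, c=1, d=0): fault-free M1=1, M2=1, M3=0, M4=0, M5=1, M6=0, M7=1, M8=0, M9=0, M10=0, M11=0, M12=1 → Y1=0, Y2=1; observed Y1=1, Y2=1. Eliminates M6 stuck-at-0, M6 inverted output, M9 stuck-at-1, M9 inverted output, M10 stuck-at-1, M10 inverted output.
Test 3 (a=1, b=1, c=1, d=0): fault-free M1=1, M2=1, M3=0, M4=0, M5=1, M6=0, M7=0, M8=1, M9=1, M10=1, M11=1, M12=1 → Y1=1, Y2=1; observed Y1=1, Y2=1. Eliminates M11 inverted output.
Only M11 stuck-at-1 is consistent with every test.

M11 stuck-at-1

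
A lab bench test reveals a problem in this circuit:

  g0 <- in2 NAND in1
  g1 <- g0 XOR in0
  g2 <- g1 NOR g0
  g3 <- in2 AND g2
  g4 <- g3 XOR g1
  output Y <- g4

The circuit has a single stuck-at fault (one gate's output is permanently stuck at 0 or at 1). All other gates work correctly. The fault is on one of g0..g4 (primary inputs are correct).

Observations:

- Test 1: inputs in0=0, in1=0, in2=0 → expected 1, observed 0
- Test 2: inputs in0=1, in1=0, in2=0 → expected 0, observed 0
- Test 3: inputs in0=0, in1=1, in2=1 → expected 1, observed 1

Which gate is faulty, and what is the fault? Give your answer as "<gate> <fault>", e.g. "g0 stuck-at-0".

g1 stuck-at-0

Fault-free values for test 1 (in0=0, in1=0, in2=0): g0=1, g1=1, g2=0, g3=0, g4=1, giving Y=1. Observed 0.
Test 1: faults giving observed 0 are {g0 stuck-at-0, g1 stuck-at-0, g3 stuck-at-1, g4 stuck-at-0}.
Test 2 (in0=1, in1=0, in2=0): fault-free g0=1, g1=0, g2=0, g3=0, g4=0 → 0; observed 0. Eliminates g0 stuck-at-0, g3 stuck-at-1.
Test 3 (in0=0, in1=1, in2=1): fault-free g0=0, g1=0, g2=1, g3=1, g4=1 → 1; observed 1. Eliminates g4 stuck-at-0.
Only g1 stuck-at-0 is consistent with every test.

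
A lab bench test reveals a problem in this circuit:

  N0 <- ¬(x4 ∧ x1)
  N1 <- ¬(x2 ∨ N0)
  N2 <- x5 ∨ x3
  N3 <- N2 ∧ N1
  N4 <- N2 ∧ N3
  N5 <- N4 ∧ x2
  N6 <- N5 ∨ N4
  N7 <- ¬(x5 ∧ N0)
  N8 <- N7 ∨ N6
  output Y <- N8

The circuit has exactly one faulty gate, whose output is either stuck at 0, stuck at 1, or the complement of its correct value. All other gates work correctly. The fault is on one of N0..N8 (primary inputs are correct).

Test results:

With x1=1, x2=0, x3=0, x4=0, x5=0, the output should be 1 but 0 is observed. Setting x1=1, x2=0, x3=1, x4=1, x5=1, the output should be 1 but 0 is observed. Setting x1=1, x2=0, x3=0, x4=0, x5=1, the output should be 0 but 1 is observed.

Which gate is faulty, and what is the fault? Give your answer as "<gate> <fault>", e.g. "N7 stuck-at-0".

Fault-free values for test 1 (x1=1, x2=0, x3=0, x4=0, x5=0): N0=1, N1=0, N2=0, N3=0, N4=0, N5=0, N6=0, N7=1, N8=1, giving Y=1. Observed 0.
Test 1: faults giving observed 0 are {N7 stuck-at-0, N7 inverted output, N8 stuck-at-0, N8 inverted output}.
Test 2 (x1=1, x2=0, x3=1, x4=1, x5=1): fault-free N0=0, N1=1, N2=1, N3=1, N4=1, N5=0, N6=1, N7=1, N8=1 → 1; observed 0. Eliminates N7 stuck-at-0, N7 inverted output.
Test 3 (x1=1, x2=0, x3=0, x4=0, x5=1): fault-free N0=1, N1=0, N2=1, N3=0, N4=0, N5=0, N6=0, N7=0, N8=0 → 0; observed 1. Eliminates N8 stuck-at-0.
Only N8 inverted output is consistent with every test.

N8 inverted output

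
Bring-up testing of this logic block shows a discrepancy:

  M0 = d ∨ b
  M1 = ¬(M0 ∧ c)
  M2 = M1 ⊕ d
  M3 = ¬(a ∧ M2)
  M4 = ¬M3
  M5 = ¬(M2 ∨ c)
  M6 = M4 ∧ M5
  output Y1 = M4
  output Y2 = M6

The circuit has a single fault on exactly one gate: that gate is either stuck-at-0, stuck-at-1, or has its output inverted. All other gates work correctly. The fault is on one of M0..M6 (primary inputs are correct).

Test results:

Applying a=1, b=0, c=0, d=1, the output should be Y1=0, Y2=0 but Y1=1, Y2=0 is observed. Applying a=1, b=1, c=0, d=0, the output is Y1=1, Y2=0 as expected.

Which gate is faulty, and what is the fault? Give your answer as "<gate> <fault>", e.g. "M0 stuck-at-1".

M2 stuck-at-1

Fault-free values for test 1 (a=1, b=0, c=0, d=1): M0=1, M1=1, M2=0, M3=1, M4=0, M5=1, M6=0, giving Y1=0, Y2=0. Observed Y1=1, Y2=0.
Test 1: faults giving observed Y1=1, Y2=0 are {M1 stuck-at-0, M1 inverted output, M2 stuck-at-1, M2 inverted output}.
Test 2 (a=1, b=1, c=0, d=0): fault-free M0=1, M1=1, M2=1, M3=0, M4=1, M5=0, M6=0 → Y1=1, Y2=0; observed Y1=1, Y2=0. Eliminates M1 stuck-at-0, M1 inverted output, M2 inverted output.
Only M2 stuck-at-1 is consistent with every test.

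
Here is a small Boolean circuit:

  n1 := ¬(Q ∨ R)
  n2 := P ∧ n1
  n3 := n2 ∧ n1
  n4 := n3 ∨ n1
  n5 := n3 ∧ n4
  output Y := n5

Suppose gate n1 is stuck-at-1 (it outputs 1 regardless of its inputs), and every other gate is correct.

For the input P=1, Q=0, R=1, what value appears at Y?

1

Propagate with n1 forced: n1=1 [stuck-at-1], n2=1, n3=1, n4=1, n5=1.
So Y = 1. (Without the fault it would be 0.)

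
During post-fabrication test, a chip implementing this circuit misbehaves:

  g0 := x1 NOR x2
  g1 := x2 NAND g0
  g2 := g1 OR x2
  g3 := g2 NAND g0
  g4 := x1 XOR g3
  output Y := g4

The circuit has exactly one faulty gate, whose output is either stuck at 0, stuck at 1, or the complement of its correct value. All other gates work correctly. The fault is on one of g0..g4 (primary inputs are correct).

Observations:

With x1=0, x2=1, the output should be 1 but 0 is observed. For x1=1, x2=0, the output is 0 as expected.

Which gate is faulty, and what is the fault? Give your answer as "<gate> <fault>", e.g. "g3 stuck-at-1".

g4 stuck-at-0

Fault-free values for test 1 (x1=0, x2=1): g0=0, g1=1, g2=1, g3=1, g4=1, giving Y=1. Observed 0.
Test 1: faults giving observed 0 are {g0 stuck-at-1, g0 inverted output, g3 stuck-at-0, g3 inverted output, g4 stuck-at-0, g4 inverted output}.
Test 2 (x1=1, x2=0): fault-free g0=0, g1=1, g2=1, g3=1, g4=0 → 0; observed 0. Eliminates g0 stuck-at-1, g0 inverted output, g3 stuck-at-0, g3 inverted output, g4 inverted output.
Only g4 stuck-at-0 is consistent with every test.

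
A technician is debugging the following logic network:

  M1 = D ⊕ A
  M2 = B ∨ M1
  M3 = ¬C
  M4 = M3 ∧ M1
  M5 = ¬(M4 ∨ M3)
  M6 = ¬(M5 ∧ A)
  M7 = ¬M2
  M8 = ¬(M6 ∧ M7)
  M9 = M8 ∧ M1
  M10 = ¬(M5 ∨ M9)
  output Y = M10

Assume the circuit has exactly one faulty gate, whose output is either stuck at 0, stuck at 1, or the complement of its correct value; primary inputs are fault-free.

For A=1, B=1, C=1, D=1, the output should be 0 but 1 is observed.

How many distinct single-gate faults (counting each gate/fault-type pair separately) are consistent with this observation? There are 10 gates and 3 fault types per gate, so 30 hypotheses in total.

Fault-free: M1=0, M2=1, M3=0, M4=0, M5=1, M6=0, M7=0, M8=1, M9=0, M10=0 → 0. Observed 1.
  M1: none of the 3 fault types match ✗
  M2: none of the 3 fault types match ✗
  M3: stuck-at-1, inverted output ✓; others ✗
  M4: stuck-at-1, inverted output ✓; others ✗
  M5: stuck-at-0, inverted output ✓; others ✗
  M6: none of the 3 fault types match ✗
  M7: none of the 3 fault types match ✗
  M8: none of the 3 fault types match ✗
  M9: none of the 3 fault types match ✗
  M10: stuck-at-1, inverted output ✓; others ✗
Consistent faults: {M3 stuck-at-1, M3 inverted output, M4 stuck-at-1, M4 inverted output, M5 stuck-at-0, M5 inverted output, M10 stuck-at-1, M10 inverted output} — 8 in all.

8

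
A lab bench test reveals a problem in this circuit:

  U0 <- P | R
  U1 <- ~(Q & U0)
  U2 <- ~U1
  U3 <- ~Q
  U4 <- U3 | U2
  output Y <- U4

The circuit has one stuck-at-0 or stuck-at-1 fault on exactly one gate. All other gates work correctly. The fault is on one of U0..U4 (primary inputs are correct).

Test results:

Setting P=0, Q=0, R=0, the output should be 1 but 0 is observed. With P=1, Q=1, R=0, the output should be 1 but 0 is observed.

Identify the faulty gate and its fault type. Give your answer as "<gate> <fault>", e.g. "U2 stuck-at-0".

U4 stuck-at-0

Fault-free values for test 1 (P=0, Q=0, R=0): U0=0, U1=1, U2=0, U3=1, U4=1, giving Y=1. Observed 0.
Test 1: faults giving observed 0 are {U3 stuck-at-0, U4 stuck-at-0}.
Test 2 (P=1, Q=1, R=0): fault-free U0=1, U1=0, U2=1, U3=0, U4=1 → 1; observed 0. Eliminates U3 stuck-at-0.
Only U4 stuck-at-0 is consistent with every test.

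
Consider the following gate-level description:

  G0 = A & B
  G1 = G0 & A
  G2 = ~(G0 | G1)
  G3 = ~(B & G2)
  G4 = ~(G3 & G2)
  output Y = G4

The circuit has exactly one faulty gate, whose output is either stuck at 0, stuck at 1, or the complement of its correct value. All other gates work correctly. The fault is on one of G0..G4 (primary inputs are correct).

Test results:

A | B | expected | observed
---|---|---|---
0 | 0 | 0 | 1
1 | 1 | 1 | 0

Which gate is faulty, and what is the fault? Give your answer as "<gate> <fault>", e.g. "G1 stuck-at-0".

G4 inverted output

Fault-free values for test 1 (A=0, B=0): G0=0, G1=0, G2=1, G3=1, G4=0, giving Y=0. Observed 1.
Test 1: faults giving observed 1 are {G0 stuck-at-1, G0 inverted output, G1 stuck-at-1, G1 inverted output, G2 stuck-at-0, G2 inverted output, G3 stuck-at-0, G3 inverted output, G4 stuck-at-1, G4 inverted output}.
Test 2 (A=1, B=1): fault-free G0=1, G1=1, G2=0, G3=1, G4=1 → 1; observed 0. Eliminates G0 stuck-at-1, G0 inverted output, G1 stuck-at-1, G1 inverted output, G2 stuck-at-0, G2 inverted output, G3 stuck-at-0, G3 inverted output, G4 stuck-at-1.
Only G4 inverted output is consistent with every test.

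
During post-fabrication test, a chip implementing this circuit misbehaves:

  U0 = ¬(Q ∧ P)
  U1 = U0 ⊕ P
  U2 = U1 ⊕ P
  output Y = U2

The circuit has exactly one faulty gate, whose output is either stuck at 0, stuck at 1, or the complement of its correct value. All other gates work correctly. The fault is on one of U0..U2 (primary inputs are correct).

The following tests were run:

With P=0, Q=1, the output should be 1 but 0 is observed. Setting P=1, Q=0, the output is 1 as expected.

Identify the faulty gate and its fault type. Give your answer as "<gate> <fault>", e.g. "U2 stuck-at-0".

Fault-free values for test 1 (P=0, Q=1): U0=1, U1=1, U2=1, giving Y=1. Observed 0.
Test 1: faults giving observed 0 are {U0 stuck-at-0, U0 inverted output, U1 stuck-at-0, U1 inverted output, U2 stuck-at-0, U2 inverted output}.
Test 2 (P=1, Q=0): fault-free U0=1, U1=0, U2=1 → 1; observed 1. Eliminates U0 stuck-at-0, U0 inverted output, U1 inverted output, U2 stuck-at-0, U2 inverted output.
Only U1 stuck-at-0 is consistent with every test.

U1 stuck-at-0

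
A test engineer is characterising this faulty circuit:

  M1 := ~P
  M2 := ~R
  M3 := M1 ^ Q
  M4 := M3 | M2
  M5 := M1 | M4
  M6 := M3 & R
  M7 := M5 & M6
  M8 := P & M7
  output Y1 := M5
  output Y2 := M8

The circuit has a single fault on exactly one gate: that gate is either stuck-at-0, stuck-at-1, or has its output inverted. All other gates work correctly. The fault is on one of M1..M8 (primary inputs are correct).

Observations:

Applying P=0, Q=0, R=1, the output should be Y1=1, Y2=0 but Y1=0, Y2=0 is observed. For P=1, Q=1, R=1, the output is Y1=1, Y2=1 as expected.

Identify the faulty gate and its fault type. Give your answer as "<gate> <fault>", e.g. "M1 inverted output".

Fault-free values for test 1 (P=0, Q=0, R=1): M1=1, M2=0, M3=1, M4=1, M5=1, M6=1, M7=1, M8=0, giving Y1=1, Y2=0. Observed Y1=0, Y2=0.
Test 1: faults giving observed Y1=0, Y2=0 are {M1 stuck-at-0, M1 inverted output, M5 stuck-at-0, M5 inverted output}.
Test 2 (P=1, Q=1, R=1): fault-free M1=0, M2=0, M3=1, M4=1, M5=1, M6=1, M7=1, M8=1 → Y1=1, Y2=1; observed Y1=1, Y2=1. Eliminates M1 inverted output, M5 stuck-at-0, M5 inverted output.
Only M1 stuck-at-0 is consistent with every test.

M1 stuck-at-0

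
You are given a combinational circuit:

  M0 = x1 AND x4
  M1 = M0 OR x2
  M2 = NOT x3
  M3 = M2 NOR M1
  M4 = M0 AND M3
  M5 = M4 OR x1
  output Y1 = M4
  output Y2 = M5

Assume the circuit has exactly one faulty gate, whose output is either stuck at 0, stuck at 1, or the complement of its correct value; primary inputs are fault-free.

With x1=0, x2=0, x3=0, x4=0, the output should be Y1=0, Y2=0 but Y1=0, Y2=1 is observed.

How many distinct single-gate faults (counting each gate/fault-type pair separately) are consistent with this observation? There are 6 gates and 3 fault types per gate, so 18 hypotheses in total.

Fault-free: M0=0, M1=0, M2=1, M3=0, M4=0, M5=0 → Y1=0, Y2=0. Observed Y1=0, Y2=1.
  M0: none of the 3 fault types match ✗
  M1: none of the 3 fault types match ✗
  M2: none of the 3 fault types match ✗
  M3: none of the 3 fault types match ✗
  M4: none of the 3 fault types match ✗
  M5: stuck-at-1, inverted output ✓; others ✗
Consistent faults: {M5 stuck-at-1, M5 inverted output} — 2 in all.

2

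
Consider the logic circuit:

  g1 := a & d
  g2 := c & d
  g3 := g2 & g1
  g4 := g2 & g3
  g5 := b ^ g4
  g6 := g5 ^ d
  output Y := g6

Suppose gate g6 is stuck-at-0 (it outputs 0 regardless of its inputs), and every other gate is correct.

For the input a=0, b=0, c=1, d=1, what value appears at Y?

0

Propagate with g6 forced: g1=0, g2=1, g3=0, g4=0, g5=0, g6=0 [stuck-at-0].
So Y = 0. (Without the fault it would be 1.)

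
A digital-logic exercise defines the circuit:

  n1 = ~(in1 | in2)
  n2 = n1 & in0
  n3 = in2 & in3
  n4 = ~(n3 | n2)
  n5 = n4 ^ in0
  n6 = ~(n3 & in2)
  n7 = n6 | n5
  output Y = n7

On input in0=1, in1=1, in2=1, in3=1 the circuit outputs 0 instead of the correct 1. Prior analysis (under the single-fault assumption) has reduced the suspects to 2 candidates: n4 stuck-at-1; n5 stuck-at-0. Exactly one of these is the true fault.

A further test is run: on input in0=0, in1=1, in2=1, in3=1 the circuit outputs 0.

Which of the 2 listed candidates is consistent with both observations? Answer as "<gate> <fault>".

Evaluate each candidate on input in0=0, in1=1, in2=1, in3=1:
  n4 stuck-at-1: n1=0, n2=0, n3=1, n4=1 [stuck-at-1], n5=1, n6=0, n7=1 → 1 — eliminated
  n5 stuck-at-0: n1=0, n2=0, n3=1, n4=0, n5=0 [stuck-at-0], n6=0, n7=0 → 0 — matches
Only n5 stuck-at-0 reproduces the observed 0.

n5 stuck-at-0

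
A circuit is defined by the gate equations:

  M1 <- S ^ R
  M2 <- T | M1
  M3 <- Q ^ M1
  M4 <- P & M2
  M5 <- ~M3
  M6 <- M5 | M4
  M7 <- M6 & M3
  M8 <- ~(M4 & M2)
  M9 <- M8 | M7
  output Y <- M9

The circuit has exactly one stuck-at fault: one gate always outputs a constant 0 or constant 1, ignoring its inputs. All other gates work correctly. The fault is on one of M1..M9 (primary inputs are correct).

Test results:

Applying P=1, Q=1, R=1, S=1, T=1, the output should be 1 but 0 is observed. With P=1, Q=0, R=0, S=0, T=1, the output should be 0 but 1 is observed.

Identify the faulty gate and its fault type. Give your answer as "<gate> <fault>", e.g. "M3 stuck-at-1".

M1 stuck-at-1

Fault-free values for test 1 (P=1, Q=1, R=1, S=1, T=1): M1=0, M2=1, M3=1, M4=1, M5=0, M6=1, M7=1, M8=0, M9=1, giving Y=1. Observed 0.
Test 1: faults giving observed 0 are {M1 stuck-at-1, M3 stuck-at-0, M6 stuck-at-0, M7 stuck-at-0, M9 stuck-at-0}.
Test 2 (P=1, Q=0, R=0, S=0, T=1): fault-free M1=0, M2=1, M3=0, M4=1, M5=1, M6=1, M7=0, M8=0, M9=0 → 0; observed 1. Eliminates M3 stuck-at-0, M6 stuck-at-0, M7 stuck-at-0, M9 stuck-at-0.
Only M1 stuck-at-1 is consistent with every test.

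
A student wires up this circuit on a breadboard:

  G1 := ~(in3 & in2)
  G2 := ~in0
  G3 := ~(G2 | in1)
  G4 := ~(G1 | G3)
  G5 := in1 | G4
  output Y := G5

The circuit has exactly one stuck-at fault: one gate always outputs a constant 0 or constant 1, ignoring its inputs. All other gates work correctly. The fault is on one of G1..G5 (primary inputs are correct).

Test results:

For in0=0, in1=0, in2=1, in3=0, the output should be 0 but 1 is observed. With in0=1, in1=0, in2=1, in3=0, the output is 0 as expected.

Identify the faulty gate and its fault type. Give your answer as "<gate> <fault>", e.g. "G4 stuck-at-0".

Fault-free values for test 1 (in0=0, in1=0, in2=1, in3=0): G1=1, G2=1, G3=0, G4=0, G5=0, giving Y=0. Observed 1.
Test 1: faults giving observed 1 are {G1 stuck-at-0, G4 stuck-at-1, G5 stuck-at-1}.
Test 2 (in0=1, in1=0, in2=1, in3=0): fault-free G1=1, G2=0, G3=1, G4=0, G5=0 → 0; observed 0. Eliminates G4 stuck-at-1, G5 stuck-at-1.
Only G1 stuck-at-0 is consistent with every test.

G1 stuck-at-0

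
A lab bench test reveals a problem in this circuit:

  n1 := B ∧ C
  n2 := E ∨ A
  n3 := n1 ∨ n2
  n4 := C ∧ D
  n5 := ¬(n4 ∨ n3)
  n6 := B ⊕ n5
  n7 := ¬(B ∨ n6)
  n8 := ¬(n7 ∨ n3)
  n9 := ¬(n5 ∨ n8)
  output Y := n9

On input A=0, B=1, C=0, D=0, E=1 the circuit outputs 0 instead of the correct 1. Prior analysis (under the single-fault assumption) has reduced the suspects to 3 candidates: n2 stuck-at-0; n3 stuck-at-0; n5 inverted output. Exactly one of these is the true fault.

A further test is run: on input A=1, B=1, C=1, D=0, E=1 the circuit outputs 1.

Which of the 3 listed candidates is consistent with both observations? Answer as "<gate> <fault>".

n2 stuck-at-0

Evaluate each candidate on input A=1, B=1, C=1, D=0, E=1:
  n2 stuck-at-0: n1=1, n2=0 [stuck-at-0], n3=1, n4=0, n5=0, n6=1, n7=0, n8=0, n9=1 → 1 — matches
  n3 stuck-at-0: n1=1, n2=1, n3=0 [stuck-at-0], n4=0, n5=1, n6=0, n7=0, n8=1, n9=0 → 0 — eliminated
  n5 inverted output: n1=1, n2=1, n3=1, n4=0, n5=1 [inverted output], n6=0, n7=0, n8=0, n9=0 → 0 — eliminated
Only n2 stuck-at-0 reproduces the observed 1.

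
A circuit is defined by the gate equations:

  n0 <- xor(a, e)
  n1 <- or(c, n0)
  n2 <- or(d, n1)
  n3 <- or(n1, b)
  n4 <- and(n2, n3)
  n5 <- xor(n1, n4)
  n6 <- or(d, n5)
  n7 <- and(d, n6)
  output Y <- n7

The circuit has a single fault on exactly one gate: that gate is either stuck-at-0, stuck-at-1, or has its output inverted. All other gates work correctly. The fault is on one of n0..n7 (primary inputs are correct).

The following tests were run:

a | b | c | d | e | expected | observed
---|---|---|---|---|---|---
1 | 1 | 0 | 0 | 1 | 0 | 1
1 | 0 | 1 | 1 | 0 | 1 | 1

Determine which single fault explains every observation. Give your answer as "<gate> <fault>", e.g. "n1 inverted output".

Fault-free values for test 1 (a=1, b=1, c=0, d=0, e=1): n0=0, n1=0, n2=0, n3=1, n4=0, n5=0, n6=0, n7=0, giving Y=0. Observed 1.
Test 1: faults giving observed 1 are {n7 stuck-at-1, n7 inverted output}.
Test 2 (a=1, b=0, c=1, d=1, e=0): fault-free n0=1, n1=1, n2=1, n3=1, n4=1, n5=0, n6=1, n7=1 → 1; observed 1. Eliminates n7 inverted output.
Only n7 stuck-at-1 is consistent with every test.

n7 stuck-at-1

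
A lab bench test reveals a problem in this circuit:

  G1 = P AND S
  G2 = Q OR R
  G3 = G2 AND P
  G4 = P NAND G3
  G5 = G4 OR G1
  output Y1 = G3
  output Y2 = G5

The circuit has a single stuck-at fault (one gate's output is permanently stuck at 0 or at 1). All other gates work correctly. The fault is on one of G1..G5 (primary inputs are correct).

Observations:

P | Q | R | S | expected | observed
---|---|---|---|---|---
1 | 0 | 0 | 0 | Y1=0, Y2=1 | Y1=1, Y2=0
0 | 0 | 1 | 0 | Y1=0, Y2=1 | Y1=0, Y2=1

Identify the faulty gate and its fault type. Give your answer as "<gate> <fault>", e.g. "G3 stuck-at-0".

Fault-free values for test 1 (P=1, Q=0, R=0, S=0): G1=0, G2=0, G3=0, G4=1, G5=1, giving Y1=0, Y2=1. Observed Y1=1, Y2=0.
Test 1: faults giving observed Y1=1, Y2=0 are {G2 stuck-at-1, G3 stuck-at-1}.
Test 2 (P=0, Q=0, R=1, S=0): fault-free G1=0, G2=1, G3=0, G4=1, G5=1 → Y1=0, Y2=1; observed Y1=0, Y2=1. Eliminates G3 stuck-at-1.
Only G2 stuck-at-1 is consistent with every test.

G2 stuck-at-1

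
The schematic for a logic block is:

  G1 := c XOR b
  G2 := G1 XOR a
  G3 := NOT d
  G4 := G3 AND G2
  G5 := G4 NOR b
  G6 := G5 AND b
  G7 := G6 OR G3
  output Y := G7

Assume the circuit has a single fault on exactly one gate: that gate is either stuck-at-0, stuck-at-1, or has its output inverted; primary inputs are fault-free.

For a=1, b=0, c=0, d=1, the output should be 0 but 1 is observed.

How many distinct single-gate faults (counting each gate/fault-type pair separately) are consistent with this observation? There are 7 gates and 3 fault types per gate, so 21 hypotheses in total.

6

Fault-free: G1=0, G2=1, G3=0, G4=0, G5=1, G6=0, G7=0 → 0. Observed 1.
  G1: none of the 3 fault types match ✗
  G2: none of the 3 fault types match ✗
  G3: stuck-at-1, inverted output ✓; others ✗
  G4: none of the 3 fault types match ✗
  G5: none of the 3 fault types match ✗
  G6: stuck-at-1, inverted output ✓; others ✗
  G7: stuck-at-1, inverted output ✓; others ✗
Consistent faults: {G3 stuck-at-1, G3 inverted output, G6 stuck-at-1, G6 inverted output, G7 stuck-at-1, G7 inverted output} — 6 in all.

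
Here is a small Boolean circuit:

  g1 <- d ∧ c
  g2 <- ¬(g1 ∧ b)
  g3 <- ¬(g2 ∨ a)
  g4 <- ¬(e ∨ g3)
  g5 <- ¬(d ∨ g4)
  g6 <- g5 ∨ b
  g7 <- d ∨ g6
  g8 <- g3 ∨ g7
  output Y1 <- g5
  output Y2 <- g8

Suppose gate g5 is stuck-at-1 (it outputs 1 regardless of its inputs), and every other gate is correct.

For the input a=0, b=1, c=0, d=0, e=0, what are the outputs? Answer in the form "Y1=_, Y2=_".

Propagate with g5 forced: g1=0, g2=1, g3=0, g4=1, g5=1 [stuck-at-1], g6=1, g7=1, g8=1.
So the outputs are Y1=1, Y2=1. (Without the fault they would be Y1=0, Y2=1.)

Y1=1, Y2=1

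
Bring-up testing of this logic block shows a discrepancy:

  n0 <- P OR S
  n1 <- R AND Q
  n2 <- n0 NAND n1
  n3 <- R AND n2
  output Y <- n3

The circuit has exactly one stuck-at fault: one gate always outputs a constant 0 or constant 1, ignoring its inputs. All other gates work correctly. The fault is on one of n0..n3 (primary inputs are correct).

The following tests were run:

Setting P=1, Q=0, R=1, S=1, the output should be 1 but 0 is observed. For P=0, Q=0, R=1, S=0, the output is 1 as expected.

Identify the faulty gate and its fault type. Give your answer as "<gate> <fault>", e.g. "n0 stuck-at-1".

Fault-free values for test 1 (P=1, Q=0, R=1, S=1): n0=1, n1=0, n2=1, n3=1, giving Y=1. Observed 0.
Test 1: faults giving observed 0 are {n1 stuck-at-1, n2 stuck-at-0, n3 stuck-at-0}.
Test 2 (P=0, Q=0, R=1, S=0): fault-free n0=0, n1=0, n2=1, n3=1 → 1; observed 1. Eliminates n2 stuck-at-0, n3 stuck-at-0.
Only n1 stuck-at-1 is consistent with every test.

n1 stuck-at-1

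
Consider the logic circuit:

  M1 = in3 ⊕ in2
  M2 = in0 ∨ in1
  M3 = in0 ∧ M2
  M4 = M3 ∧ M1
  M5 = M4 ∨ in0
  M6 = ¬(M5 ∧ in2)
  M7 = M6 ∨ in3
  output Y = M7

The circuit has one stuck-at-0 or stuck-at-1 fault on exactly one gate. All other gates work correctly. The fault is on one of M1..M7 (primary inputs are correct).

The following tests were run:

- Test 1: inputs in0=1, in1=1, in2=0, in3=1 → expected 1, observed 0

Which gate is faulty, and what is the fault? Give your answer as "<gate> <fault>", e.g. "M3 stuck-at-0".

Fault-free values for test 1 (in0=1, in1=1, in2=0, in3=1): M1=1, M2=1, M3=1, M4=1, M5=1, M6=1, M7=1, giving Y=1. Observed 0.
Test 1: faults giving observed 0 are {M7 stuck-at-0}.
Only M7 stuck-at-0 is consistent with every test.

M7 stuck-at-0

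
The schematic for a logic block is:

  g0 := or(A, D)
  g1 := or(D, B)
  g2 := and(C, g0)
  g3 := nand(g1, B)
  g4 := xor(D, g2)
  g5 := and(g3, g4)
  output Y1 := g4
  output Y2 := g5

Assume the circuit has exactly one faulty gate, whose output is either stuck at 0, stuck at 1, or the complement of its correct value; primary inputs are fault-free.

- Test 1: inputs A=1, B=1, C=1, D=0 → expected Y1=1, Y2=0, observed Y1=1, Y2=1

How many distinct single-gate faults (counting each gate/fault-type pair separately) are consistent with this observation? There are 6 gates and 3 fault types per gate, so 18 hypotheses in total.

6

Fault-free: g0=1, g1=1, g2=1, g3=0, g4=1, g5=0 → Y1=1, Y2=0. Observed Y1=1, Y2=1.
  g0: none of the 3 fault types match ✗
  g1: stuck-at-0, inverted output ✓; others ✗
  g2: none of the 3 fault types match ✗
  g3: stuck-at-1, inverted output ✓; others ✗
  g4: none of the 3 fault types match ✗
  g5: stuck-at-1, inverted output ✓; others ✗
Consistent faults: {g1 stuck-at-0, g1 inverted output, g3 stuck-at-1, g3 inverted output, g5 stuck-at-1, g5 inverted output} — 6 in all.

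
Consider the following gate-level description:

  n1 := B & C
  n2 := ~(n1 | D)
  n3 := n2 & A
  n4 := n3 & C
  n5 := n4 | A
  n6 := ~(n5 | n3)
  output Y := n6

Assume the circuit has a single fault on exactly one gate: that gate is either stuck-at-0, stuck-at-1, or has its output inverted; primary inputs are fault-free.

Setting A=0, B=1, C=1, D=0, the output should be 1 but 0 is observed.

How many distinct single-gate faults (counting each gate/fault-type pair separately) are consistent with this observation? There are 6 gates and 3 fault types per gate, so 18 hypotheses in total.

Fault-free: n1=1, n2=0, n3=0, n4=0, n5=0, n6=1 → 1. Observed 0.
  n1: none of the 3 fault types match ✗
  n2: none of the 3 fault types match ✗
  n3: stuck-at-1, inverted output ✓; others ✗
  n4: stuck-at-1, inverted output ✓; others ✗
  n5: stuck-at-1, inverted output ✓; others ✗
  n6: stuck-at-0, inverted output ✓; others ✗
Consistent faults: {n3 stuck-at-1, n3 inverted output, n4 stuck-at-1, n4 inverted output, n5 stuck-at-1, n5 inverted output, n6 stuck-at-0, n6 inverted output} — 8 in all.

8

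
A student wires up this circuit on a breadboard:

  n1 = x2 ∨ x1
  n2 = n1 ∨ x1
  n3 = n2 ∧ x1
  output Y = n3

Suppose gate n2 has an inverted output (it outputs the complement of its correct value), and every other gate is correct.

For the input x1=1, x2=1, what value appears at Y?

0

Propagate with n2 forced: n1=1, n2=0 [inverted output], n3=0.
So Y = 0. (Without the fault it would be 1.)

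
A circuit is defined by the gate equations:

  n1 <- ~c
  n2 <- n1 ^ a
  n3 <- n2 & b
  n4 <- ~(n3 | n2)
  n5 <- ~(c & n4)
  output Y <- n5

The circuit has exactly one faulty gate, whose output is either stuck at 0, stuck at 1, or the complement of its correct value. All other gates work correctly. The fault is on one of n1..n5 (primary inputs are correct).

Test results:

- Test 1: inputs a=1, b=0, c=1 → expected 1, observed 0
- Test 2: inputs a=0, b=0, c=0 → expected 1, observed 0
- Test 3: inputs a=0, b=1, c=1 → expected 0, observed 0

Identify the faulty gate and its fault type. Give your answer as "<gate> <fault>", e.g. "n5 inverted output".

Fault-free values for test 1 (a=1, b=0, c=1): n1=0, n2=1, n3=0, n4=0, n5=1, giving Y=1. Observed 0.
Test 1: faults giving observed 0 are {n1 stuck-at-1, n1 inverted output, n2 stuck-at-0, n2 inverted output, n4 stuck-at-1, n4 inverted output, n5 stuck-at-0, n5 inverted output}.
Test 2 (a=0, b=0, c=0): fault-free n1=1, n2=1, n3=0, n4=0, n5=1 → 1; observed 0. Eliminates n1 stuck-at-1, n1 inverted output, n2 stuck-at-0, n2 inverted output, n4 stuck-at-1, n4 inverted output.
Test 3 (a=0, b=1, c=1): fault-free n1=0, n2=0, n3=0, n4=1, n5=0 → 0; observed 0. Eliminates n5 inverted output.
Only n5 stuck-at-0 is consistent with every test.

n5 stuck-at-0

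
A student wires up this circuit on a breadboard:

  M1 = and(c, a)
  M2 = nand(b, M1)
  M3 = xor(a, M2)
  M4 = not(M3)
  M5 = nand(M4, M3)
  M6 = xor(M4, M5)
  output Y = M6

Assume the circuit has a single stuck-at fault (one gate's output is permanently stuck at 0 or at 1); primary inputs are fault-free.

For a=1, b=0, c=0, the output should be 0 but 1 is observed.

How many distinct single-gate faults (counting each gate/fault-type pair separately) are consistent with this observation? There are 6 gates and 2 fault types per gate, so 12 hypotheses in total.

Fault-free: M1=0, M2=1, M3=0, M4=1, M5=1, M6=0 → 0. Observed 1.
  M1 stuck-at-0: output 0 ✗
  M1 stuck-at-1: output 0 ✗
  M2 stuck-at-0: output 1 ✓
  M2 stuck-at-1: output 0 ✗
  M3 stuck-at-0: output 0 ✗
  M3 stuck-at-1: output 1 ✓
  M4 stuck-at-0: output 1 ✓
  M4 stuck-at-1: output 0 ✗
  M5 stuck-at-0: output 1 ✓
  M5 stuck-at-1: output 0 ✗
  M6 stuck-at-0: output 0 ✗
  M6 stuck-at-1: output 1 ✓
Consistent faults: {M2 stuck-at-0, M3 stuck-at-1, M4 stuck-at-0, M5 stuck-at-0, M6 stuck-at-1} — 5 in all.

5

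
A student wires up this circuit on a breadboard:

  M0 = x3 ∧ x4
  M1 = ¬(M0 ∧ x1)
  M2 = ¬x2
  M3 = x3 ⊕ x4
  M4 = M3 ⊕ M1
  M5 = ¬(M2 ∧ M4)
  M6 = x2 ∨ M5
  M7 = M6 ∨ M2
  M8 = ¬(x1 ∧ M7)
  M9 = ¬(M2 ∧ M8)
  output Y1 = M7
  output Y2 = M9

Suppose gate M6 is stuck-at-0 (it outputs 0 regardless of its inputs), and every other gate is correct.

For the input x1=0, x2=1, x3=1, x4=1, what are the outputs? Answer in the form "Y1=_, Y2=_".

Propagate with M6 forced: M0=1, M1=1, M2=0, M3=0, M4=1, M5=1, M6=0 [stuck-at-0], M7=0, M8=1, M9=1.
So the outputs are Y1=0, Y2=1. (Without the fault they would be Y1=1, Y2=1.)

Y1=0, Y2=1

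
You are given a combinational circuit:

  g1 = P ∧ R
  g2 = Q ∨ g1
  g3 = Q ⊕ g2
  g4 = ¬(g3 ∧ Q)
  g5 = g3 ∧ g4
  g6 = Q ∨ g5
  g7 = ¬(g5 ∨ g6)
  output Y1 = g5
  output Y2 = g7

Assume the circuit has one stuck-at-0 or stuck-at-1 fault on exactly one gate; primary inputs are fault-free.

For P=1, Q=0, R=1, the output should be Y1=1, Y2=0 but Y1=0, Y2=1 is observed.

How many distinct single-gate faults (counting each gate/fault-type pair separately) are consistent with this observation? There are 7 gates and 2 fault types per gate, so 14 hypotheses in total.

5

Fault-free: g1=1, g2=1, g3=1, g4=1, g5=1, g6=1, g7=0 → Y1=1, Y2=0. Observed Y1=0, Y2=1.
  g1 stuck-at-0: output Y1=0, Y2=1 ✓
  g1 stuck-at-1: output Y1=1, Y2=0 ✗
  g2 stuck-at-0: output Y1=0, Y2=1 ✓
  g2 stuck-at-1: output Y1=1, Y2=0 ✗
  g3 stuck-at-0: output Y1=0, Y2=1 ✓
  g3 stuck-at-1: output Y1=1, Y2=0 ✗
  g4 stuck-at-0: output Y1=0, Y2=1 ✓
  g4 stuck-at-1: output Y1=1, Y2=0 ✗
  g5 stuck-at-0: output Y1=0, Y2=1 ✓
  g5 stuck-at-1: output Y1=1, Y2=0 ✗
  g6 stuck-at-0: output Y1=1, Y2=0 ✗
  g6 stuck-at-1: output Y1=1, Y2=0 ✗
  g7 stuck-at-0: output Y1=1, Y2=0 ✗
  g7 stuck-at-1: output Y1=1, Y2=1 ✗
Consistent faults: {g1 stuck-at-0, g2 stuck-at-0, g3 stuck-at-0, g4 stuck-at-0, g5 stuck-at-0} — 5 in all.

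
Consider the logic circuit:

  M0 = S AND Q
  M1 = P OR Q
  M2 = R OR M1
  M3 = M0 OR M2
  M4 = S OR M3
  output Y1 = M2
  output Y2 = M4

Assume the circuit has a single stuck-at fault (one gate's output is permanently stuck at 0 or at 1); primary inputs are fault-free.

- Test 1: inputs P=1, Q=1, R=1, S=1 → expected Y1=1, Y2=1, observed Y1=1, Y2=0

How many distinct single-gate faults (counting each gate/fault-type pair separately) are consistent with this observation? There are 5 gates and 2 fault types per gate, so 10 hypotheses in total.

Fault-free: M0=1, M1=1, M2=1, M3=1, M4=1 → Y1=1, Y2=1. Observed Y1=1, Y2=0.
  M0 stuck-at-0: output Y1=1, Y2=1 ✗
  M0 stuck-at-1: output Y1=1, Y2=1 ✗
  M1 stuck-at-0: output Y1=1, Y2=1 ✗
  M1 stuck-at-1: output Y1=1, Y2=1 ✗
  M2 stuck-at-0: output Y1=0, Y2=1 ✗
  M2 stuck-at-1: output Y1=1, Y2=1 ✗
  M3 stuck-at-0: output Y1=1, Y2=1 ✗
  M3 stuck-at-1: output Y1=1, Y2=1 ✗
  M4 stuck-at-0: output Y1=1, Y2=0 ✓
  M4 stuck-at-1: output Y1=1, Y2=1 ✗
Consistent faults: {M4 stuck-at-0} — 1 in all.

1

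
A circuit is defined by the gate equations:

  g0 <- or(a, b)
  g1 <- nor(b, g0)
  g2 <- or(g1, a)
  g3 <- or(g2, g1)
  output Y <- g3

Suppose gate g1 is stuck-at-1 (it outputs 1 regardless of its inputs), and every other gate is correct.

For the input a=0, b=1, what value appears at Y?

Propagate with g1 forced: g0=1, g1=1 [stuck-at-1], g2=1, g3=1.
So Y = 1. (Without the fault it would be 0.)

1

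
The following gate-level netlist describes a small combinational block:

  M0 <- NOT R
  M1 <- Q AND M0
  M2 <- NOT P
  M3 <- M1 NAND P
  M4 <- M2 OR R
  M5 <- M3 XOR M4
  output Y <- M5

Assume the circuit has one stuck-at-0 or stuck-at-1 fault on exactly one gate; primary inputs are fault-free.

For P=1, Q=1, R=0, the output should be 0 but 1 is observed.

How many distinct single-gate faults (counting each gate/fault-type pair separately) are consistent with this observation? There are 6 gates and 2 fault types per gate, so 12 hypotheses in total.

6

Fault-free: M0=1, M1=1, M2=0, M3=0, M4=0, M5=0 → 0. Observed 1.
  M0 stuck-at-0: output 1 ✓
  M0 stuck-at-1: output 0 ✗
  M1 stuck-at-0: output 1 ✓
  M1 stuck-at-1: output 0 ✗
  M2 stuck-at-0: output 0 ✗
  M2 stuck-at-1: output 1 ✓
  M3 stuck-at-0: output 0 ✗
  M3 stuck-at-1: output 1 ✓
  M4 stuck-at-0: output 0 ✗
  M4 stuck-at-1: output 1 ✓
  M5 stuck-at-0: output 0 ✗
  M5 stuck-at-1: output 1 ✓
Consistent faults: {M0 stuck-at-0, M1 stuck-at-0, M2 stuck-at-1, M3 stuck-at-1, M4 stuck-at-1, M5 stuck-at-1} — 6 in all.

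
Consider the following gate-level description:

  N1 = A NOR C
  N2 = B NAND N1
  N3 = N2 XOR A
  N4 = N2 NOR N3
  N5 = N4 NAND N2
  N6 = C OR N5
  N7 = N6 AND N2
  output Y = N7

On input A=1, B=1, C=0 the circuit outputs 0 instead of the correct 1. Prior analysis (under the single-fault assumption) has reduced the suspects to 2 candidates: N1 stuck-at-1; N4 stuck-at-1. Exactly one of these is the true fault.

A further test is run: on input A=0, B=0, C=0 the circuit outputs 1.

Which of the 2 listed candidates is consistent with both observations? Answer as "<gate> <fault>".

Evaluate each candidate on input A=0, B=0, C=0:
  N1 stuck-at-1: N1=1 [stuck-at-1], N2=1, N3=1, N4=0, N5=1, N6=1, N7=1 → 1 — matches
  N4 stuck-at-1: N1=1, N2=1, N3=1, N4=1 [stuck-at-1], N5=0, N6=0, N7=0 → 0 — eliminated
Only N1 stuck-at-1 reproduces the observed 1.

N1 stuck-at-1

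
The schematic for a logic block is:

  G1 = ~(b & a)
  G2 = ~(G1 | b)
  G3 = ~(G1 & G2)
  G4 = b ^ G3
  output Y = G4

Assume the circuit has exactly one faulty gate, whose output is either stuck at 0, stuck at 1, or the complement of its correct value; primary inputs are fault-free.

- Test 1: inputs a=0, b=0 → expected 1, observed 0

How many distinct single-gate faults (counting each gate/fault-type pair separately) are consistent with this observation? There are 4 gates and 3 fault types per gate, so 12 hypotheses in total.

6

Fault-free: G1=1, G2=0, G3=1, G4=1 → 1. Observed 0.
  G1 stuck-at-0: output 1 ✗
  G1 stuck-at-1: output 1 ✗
  G1 inverted output: output 1 ✗
  G2 stuck-at-0: output 1 ✗
  G2 stuck-at-1: output 0 ✓
  G2 inverted output: output 0 ✓
  G3 stuck-at-0: output 0 ✓
  G3 stuck-at-1: output 1 ✗
  G3 inverted output: output 0 ✓
  G4 stuck-at-0: output 0 ✓
  G4 stuck-at-1: output 1 ✗
  G4 inverted output: output 0 ✓
Consistent faults: {G2 stuck-at-1, G2 inverted output, G3 stuck-at-0, G3 inverted output, G4 stuck-at-0, G4 inverted output} — 6 in all.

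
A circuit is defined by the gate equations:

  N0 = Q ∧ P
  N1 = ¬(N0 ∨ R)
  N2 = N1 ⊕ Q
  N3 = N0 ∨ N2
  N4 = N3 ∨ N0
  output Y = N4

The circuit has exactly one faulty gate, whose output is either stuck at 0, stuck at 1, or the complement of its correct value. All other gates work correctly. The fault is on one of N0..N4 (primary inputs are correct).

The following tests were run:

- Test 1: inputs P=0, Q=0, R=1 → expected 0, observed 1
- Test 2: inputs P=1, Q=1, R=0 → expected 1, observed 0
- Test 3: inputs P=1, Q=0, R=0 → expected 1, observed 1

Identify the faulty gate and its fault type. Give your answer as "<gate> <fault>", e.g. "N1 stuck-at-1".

Fault-free values for test 1 (P=0, Q=0, R=1): N0=0, N1=0, N2=0, N3=0, N4=0, giving Y=0. Observed 1.
Test 1: faults giving observed 1 are {N0 stuck-at-1, N0 inverted output, N1 stuck-at-1, N1 inverted output, N2 stuck-at-1, N2 inverted output, N3 stuck-at-1, N3 inverted output, N4 stuck-at-1, N4 inverted output}.
Test 2 (P=1, Q=1, R=0): fault-free N0=1, N1=0, N2=1, N3=1, N4=1 → 1; observed 0. Eliminates N0 stuck-at-1, N1 stuck-at-1, N1 inverted output, N2 stuck-at-1, N2 inverted output, N3 stuck-at-1, N3 inverted output, N4 stuck-at-1.
Test 3 (P=1, Q=0, R=0): fault-free N0=0, N1=1, N2=1, N3=1, N4=1 → 1; observed 1. Eliminates N4 inverted output.
Only N0 inverted output is consistent with every test.

N0 inverted output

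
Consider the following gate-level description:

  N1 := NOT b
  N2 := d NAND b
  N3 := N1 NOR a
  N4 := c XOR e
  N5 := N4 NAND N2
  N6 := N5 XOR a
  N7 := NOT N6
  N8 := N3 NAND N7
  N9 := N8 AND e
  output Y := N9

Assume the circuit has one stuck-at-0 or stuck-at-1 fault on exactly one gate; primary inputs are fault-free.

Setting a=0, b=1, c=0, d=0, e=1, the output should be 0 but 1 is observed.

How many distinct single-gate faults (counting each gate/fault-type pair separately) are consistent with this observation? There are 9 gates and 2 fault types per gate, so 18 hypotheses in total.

Fault-free: N1=0, N2=1, N3=1, N4=1, N5=0, N6=0, N7=1, N8=0, N9=0 → 0. Observed 1.
  N1: stuck-at-1 ✓; others ✗
  N2: stuck-at-0 ✓; others ✗
  N3: stuck-at-0 ✓; others ✗
  N4: stuck-at-0 ✓; others ✗
  N5: stuck-at-1 ✓; others ✗
  N6: stuck-at-1 ✓; others ✗
  N7: stuck-at-0 ✓; others ✗
  N8: stuck-at-1 ✓; others ✗
  N9: stuck-at-1 ✓; others ✗
Consistent faults: {N1 stuck-at-1, N2 stuck-at-0, N3 stuck-at-0, N4 stuck-at-0, N5 stuck-at-1, N6 stuck-at-1, N7 stuck-at-0, N8 stuck-at-1, N9 stuck-at-1} — 9 in all.

9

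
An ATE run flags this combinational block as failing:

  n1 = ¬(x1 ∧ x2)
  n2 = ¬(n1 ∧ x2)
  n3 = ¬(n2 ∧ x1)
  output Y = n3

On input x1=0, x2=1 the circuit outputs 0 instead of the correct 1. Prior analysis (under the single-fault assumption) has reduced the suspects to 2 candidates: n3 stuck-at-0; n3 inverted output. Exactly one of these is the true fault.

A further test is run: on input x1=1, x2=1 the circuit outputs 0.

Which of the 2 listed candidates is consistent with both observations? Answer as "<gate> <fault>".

n3 stuck-at-0

Evaluate each candidate on input x1=1, x2=1:
  n3 stuck-at-0: n1=0, n2=1, n3=0 [stuck-at-0] → 0 — matches
  n3 inverted output: n1=0, n2=1, n3=1 [inverted output] → 1 — eliminated
Only n3 stuck-at-0 reproduces the observed 0.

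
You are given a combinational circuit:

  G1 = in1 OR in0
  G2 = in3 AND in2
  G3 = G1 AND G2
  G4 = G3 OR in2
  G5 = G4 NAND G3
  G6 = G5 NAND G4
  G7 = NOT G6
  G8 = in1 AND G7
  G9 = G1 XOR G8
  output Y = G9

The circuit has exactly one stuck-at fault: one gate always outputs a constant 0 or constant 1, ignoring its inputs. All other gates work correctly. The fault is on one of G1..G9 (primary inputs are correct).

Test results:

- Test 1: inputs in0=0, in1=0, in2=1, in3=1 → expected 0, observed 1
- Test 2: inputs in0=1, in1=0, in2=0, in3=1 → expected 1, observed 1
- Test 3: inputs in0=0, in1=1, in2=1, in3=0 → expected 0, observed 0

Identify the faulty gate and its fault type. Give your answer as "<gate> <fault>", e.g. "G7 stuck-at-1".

Fault-free values for test 1 (in0=0, in1=0, in2=1, in3=1): G1=0, G2=1, G3=0, G4=1, G5=1, G6=0, G7=1, G8=0, G9=0, giving Y=0. Observed 1.
Test 1: faults giving observed 1 are {G1 stuck-at-1, G8 stuck-at-1, G9 stuck-at-1}.
Test 2 (in0=1, in1=0, in2=0, in3=1): fault-free G1=1, G2=0, G3=0, G4=0, G5=1, G6=1, G7=0, G8=0, G9=1 → 1; observed 1. Eliminates G8 stuck-at-1.
Test 3 (in0=0, in1=1, in2=1, in3=0): fault-free G1=1, G2=0, G3=0, G4=1, G5=1, G6=0, G7=1, G8=1, G9=0 → 0; observed 0. Eliminates G9 stuck-at-1.
Only G1 stuck-at-1 is consistent with every test.

G1 stuck-at-1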